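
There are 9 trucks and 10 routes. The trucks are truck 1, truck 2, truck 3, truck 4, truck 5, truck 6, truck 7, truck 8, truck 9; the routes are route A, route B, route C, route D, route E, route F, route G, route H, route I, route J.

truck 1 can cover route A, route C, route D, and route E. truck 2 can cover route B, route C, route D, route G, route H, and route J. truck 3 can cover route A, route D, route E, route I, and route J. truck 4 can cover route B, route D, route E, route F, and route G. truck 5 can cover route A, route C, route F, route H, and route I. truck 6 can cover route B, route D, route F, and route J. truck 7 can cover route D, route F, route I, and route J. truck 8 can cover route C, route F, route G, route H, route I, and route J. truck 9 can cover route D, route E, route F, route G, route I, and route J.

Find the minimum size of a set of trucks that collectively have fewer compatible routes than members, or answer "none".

A matching saturating every truck exists, for instance truck 1→route C, truck 2→route G, truck 3→route J, truck 4→route B, truck 5→route I, truck 6→route F, truck 7→route D, truck 8→route H, truck 9→route E.
By Hall's marriage theorem, this means |N(S)| ≥ |S| for every subset S, so no violating subset exists.

none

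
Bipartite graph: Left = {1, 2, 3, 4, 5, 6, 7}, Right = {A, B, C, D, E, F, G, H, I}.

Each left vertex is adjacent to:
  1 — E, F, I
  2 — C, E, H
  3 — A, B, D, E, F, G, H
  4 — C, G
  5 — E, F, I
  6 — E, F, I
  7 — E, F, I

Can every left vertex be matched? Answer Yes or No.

The set {1, 5, 6, 7} has only 3 neighbours ({E, F, I}), so by Hall's theorem at most 6 of the 7 left vertices can be matched.
Hence no matching covers every left vertex.

No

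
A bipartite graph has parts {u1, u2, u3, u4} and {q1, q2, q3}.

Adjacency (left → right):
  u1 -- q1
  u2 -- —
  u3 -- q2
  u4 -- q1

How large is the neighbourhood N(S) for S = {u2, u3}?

The union of neighbours of {u2, u3} is {q2}, which has 1 element.
Since |N(S)| = 1 < |S| = 2, Hall's condition fails for this subset.

1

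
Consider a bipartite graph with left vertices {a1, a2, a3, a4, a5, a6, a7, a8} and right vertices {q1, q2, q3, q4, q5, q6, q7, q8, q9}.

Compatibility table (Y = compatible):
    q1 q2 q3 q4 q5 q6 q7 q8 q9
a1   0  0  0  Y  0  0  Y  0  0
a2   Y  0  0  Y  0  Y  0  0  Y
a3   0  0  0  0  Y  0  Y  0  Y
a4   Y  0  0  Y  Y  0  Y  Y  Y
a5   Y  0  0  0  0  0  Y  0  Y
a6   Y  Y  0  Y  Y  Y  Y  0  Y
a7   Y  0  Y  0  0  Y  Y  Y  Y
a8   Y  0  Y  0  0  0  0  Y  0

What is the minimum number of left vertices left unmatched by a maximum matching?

0

For example, pair a1→q7, a2→q4, a3→q5, a4→q9, a5→q1, a6→q2, a7→q6, a8→q8.
This saturates every left vertex, so 8 is the maximum.
That matches 8 of the 8, leaving 0 unmatched; no matching can do better.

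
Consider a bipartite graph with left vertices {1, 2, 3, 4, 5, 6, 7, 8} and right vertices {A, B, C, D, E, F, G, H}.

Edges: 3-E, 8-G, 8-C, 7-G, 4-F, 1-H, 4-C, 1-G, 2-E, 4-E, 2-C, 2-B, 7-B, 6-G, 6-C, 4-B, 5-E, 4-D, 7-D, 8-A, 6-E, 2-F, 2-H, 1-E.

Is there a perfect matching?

No

The set {3, 5} has only 1 neighbour ({E}), so by Hall's theorem at most 7 of the 8 left vertices can be matched.
Hence no matching covers every left vertex.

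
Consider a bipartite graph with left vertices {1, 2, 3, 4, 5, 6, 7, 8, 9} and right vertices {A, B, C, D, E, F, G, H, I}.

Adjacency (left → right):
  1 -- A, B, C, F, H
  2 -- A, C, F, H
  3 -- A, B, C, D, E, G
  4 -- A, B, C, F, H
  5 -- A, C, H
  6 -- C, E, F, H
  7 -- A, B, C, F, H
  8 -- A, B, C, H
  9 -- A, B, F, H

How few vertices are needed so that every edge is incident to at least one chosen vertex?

The 7 edges 1–H, 2–F, 3–G, 4–B, 5–C, 6–E, 7–A form a matching, so any vertex cover needs at least 7 vertices (one per matched edge).
Conversely {3, 6, A, B, C, F, H} meets every edge and has exactly 7 vertices, so 7 is optimal.

7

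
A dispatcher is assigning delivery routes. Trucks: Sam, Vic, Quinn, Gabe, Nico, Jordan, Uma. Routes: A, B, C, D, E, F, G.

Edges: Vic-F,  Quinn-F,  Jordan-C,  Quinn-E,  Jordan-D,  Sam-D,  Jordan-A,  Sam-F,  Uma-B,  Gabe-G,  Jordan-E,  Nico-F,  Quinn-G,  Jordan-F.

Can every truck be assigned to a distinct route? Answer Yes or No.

The set {Vic, Nico} has only 1 neighbour ({F}), so by Hall's theorem at most 6 of the 7 trucks can be matched.
Hence no matching covers every truck.

No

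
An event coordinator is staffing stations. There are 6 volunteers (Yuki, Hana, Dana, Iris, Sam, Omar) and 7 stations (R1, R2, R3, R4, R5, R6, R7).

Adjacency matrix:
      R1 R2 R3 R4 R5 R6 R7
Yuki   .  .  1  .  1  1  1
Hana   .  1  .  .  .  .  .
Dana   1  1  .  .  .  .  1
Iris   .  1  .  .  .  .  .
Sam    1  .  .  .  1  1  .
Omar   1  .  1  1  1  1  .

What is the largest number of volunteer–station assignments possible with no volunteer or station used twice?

One maximum matching: Yuki–R7, Hana–R2, Dana–R1, Sam–R5, Omar–R6.
The set {Hana, Iris} has only 1 neighbour ({R2}), so by Hall's theorem at most 5 of the 6 volunteers can be matched.

5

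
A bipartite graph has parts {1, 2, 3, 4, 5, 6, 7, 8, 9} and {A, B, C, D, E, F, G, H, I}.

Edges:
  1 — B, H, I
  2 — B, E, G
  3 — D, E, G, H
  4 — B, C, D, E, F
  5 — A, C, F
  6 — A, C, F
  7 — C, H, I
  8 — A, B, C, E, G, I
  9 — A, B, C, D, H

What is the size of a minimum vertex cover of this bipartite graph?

9

{1, 2, 3, 4, 5, 6, 7, 8, 9} is a vertex cover of size 9: every edge has an endpoint in this set.
No smaller cover exists because 1–B, 2–E, 3–G, 4–D, 5–C, 6–F, 7–H, 8–I, 9–A is a matching of size 9, and a cover must include an endpoint of each of these disjoint edges (König's theorem).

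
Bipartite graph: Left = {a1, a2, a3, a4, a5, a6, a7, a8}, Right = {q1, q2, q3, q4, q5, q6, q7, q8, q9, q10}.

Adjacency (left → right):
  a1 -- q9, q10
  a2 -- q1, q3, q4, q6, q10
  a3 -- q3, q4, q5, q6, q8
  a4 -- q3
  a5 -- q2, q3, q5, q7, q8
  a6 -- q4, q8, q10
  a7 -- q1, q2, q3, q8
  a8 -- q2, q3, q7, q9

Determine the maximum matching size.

One maximum matching: a1–q9, a2–q4, a3–q6, a4–q3, a5–q7, a6–q10, a7–q8, a8–q2.
This saturates every left vertex, so 8 is the maximum.

8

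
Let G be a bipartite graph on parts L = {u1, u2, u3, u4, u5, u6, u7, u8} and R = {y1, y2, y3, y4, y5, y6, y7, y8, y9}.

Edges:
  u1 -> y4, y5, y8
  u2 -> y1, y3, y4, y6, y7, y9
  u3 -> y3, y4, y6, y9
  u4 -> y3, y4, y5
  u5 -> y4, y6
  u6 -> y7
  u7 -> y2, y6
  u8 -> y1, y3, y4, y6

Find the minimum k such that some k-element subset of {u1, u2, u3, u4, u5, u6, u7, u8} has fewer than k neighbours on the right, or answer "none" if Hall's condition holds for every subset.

A matching saturating every left vertex exists, for instance u1→y8, u2→y9, u3→y4, u4→y5, u5→y6, u6→y7, u7→y2, u8→y3.
By Hall's marriage theorem, this means |N(S)| ≥ |S| for every subset S, so no violating subset exists.

none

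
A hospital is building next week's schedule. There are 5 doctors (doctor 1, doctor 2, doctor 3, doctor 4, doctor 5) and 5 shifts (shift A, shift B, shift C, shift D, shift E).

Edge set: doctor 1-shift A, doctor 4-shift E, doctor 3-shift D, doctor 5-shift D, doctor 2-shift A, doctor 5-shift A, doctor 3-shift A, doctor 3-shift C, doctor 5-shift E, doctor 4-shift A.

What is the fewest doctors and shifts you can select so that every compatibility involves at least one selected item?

4

{doctor 3, doctor 4, doctor 5, shift A} is a vertex cover of size 4: every edge has an endpoint in this set.
No smaller cover exists because doctor 1–shift A, doctor 3–shift C, doctor 4–shift E, doctor 5–shift D is a matching of size 4, and a cover must include an endpoint of each of these disjoint edges (König's theorem).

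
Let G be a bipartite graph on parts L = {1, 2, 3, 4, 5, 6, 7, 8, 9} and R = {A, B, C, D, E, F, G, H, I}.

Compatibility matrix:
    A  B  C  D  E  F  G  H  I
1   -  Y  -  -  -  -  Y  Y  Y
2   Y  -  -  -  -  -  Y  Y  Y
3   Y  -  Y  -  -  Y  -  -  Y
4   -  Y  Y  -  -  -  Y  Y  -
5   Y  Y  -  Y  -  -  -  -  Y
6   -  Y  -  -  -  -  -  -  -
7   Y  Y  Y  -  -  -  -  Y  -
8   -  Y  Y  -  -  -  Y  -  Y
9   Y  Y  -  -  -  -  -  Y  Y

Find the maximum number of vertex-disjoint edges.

One maximum matching: 1–I, 2–A, 3–F, 4–G, 5–D, 6–B, 7–H, 8–C.
The set {1, 2, 4, 6, 7, 8, 9} has only 6 neighbours ({A, B, C, G, H, I}), so by Hall's theorem at most 8 of the 9 left vertices can be matched.

8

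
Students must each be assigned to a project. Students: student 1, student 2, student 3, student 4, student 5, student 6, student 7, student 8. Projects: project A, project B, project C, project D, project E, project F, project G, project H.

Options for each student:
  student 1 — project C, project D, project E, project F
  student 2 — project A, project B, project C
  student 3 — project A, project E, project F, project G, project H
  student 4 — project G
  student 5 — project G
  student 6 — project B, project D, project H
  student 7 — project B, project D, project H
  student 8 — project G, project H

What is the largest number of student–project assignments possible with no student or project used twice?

7

A valid assignment of size 7: student 1-project E, student 2-project C, student 3-project F, student 4-project G, student 6-project D, student 7-project B, student 8-project H.
The set {student 4, student 5} has only 1 neighbour ({project G}), so by Hall's theorem at most 7 of the 8 students can be matched.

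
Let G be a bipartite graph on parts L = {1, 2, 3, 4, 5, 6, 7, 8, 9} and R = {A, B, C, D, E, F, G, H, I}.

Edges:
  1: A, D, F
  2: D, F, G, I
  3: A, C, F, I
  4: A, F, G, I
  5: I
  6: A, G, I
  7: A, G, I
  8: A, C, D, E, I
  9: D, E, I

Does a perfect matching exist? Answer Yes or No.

No

The set {1, 2, 3, 4, 5, 6, 7, 8, 9} has only 7 neighbours ({A, C, D, E, F, G, I}), so by Hall's theorem at most 7 of the 9 left vertices can be matched.
Hence no matching covers every left vertex.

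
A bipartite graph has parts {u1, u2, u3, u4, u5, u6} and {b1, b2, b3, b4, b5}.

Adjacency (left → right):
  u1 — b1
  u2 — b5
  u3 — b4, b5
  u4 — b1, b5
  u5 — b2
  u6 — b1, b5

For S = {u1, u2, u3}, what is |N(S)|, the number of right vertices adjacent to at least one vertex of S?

3

The union of neighbours of {u1, u2, u3} is {b1, b4, b5}, which has 3 elements.
Since |N(S)| = 3 ≥ |S| = 3, Hall's condition holds for this subset.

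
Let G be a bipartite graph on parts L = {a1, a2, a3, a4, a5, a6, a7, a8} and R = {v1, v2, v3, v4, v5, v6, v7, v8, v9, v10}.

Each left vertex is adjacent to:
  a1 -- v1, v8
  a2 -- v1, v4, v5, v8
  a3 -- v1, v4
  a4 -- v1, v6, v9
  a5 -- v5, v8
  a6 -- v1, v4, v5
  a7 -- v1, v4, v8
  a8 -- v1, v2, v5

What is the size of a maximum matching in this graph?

6

A valid assignment of size 6: a1-v1, a2-v5, a3-v4, a4-v6, a5-v8, a8-v2.
The set {a1, a2, a3, a5, a6, a7} has only 4 neighbours ({v1, v4, v5, v8}), so by Hall's theorem at most 6 of the 8 left vertices can be matched.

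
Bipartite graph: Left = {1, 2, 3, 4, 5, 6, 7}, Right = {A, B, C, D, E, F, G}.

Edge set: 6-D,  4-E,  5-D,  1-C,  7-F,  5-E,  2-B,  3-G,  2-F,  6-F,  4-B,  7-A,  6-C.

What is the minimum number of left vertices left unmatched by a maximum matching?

0

One maximum matching: 1-C, 2-B, 3-G, 4-E, 5-D, 6-F, 7-A.
This saturates every left vertex, so 7 is the maximum.
That matches 7 of the 7, leaving 0 unmatched; no matching can do better.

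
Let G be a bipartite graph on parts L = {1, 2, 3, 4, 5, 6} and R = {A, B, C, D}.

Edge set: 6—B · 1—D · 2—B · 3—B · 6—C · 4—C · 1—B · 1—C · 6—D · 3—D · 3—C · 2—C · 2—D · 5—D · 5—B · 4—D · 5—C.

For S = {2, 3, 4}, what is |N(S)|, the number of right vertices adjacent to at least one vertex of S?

The union of neighbours of {2, 3, 4} is {B, C, D}, which has 3 elements.
Since |N(S)| = 3 ≥ |S| = 3, Hall's condition holds for this subset.

3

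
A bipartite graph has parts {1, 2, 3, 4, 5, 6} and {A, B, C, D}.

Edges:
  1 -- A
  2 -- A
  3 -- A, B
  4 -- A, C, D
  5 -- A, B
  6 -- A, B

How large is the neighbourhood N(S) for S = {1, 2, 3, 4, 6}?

The union of neighbours of {1, 2, 3, 4, 6} is {A, B, C, D}, which has 4 elements.
Since |N(S)| = 4 < |S| = 5, Hall's condition fails for this subset.

4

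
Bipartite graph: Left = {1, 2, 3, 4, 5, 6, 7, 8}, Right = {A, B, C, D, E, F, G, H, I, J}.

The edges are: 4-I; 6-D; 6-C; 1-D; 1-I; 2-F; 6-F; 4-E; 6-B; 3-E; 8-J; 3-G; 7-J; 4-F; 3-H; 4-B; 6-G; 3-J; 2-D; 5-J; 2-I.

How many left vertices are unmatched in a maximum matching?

For example, pair 1-D, 2-F, 3-E, 4-B, 5-J, 6-G.
The set {5, 7, 8} has only 1 neighbour ({J}), so by Hall's theorem at most 6 of the 8 left vertices can be matched.
That matches 6 of the 8, leaving 2 unmatched; no matching can do better.

2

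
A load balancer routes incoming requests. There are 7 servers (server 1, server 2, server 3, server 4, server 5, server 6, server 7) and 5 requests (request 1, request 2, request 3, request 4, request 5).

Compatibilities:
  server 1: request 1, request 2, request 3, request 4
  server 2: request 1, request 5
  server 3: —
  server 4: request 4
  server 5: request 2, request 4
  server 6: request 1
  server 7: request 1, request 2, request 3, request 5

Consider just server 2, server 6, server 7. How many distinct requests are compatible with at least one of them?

4

The union of neighbours of {server 2, server 6, server 7} is {request 1, request 2, request 3, request 5}, which has 4 elements.
Since |N(S)| = 4 ≥ |S| = 3, Hall's condition holds for this subset.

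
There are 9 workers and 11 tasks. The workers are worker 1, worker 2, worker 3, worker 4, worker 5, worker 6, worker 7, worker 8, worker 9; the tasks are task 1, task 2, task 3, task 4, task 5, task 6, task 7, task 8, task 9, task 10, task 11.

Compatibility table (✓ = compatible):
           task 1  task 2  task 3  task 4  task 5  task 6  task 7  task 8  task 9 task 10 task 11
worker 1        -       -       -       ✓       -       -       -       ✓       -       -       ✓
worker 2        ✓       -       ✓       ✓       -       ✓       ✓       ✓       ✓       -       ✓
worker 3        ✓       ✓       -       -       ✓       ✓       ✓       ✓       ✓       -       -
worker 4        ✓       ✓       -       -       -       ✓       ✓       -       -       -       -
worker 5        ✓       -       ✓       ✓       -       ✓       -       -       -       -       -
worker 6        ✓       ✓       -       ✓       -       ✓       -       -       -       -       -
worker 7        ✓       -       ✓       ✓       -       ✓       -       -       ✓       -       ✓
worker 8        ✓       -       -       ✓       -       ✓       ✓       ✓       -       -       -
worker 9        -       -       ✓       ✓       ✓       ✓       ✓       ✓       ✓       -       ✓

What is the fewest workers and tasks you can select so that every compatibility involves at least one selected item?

9

{worker 1, worker 2, worker 3, worker 4, worker 5, worker 6, worker 7, worker 8, worker 9} is a vertex cover of size 9: every edge has an endpoint in this set.
No smaller cover exists because worker 1–task 11, worker 2–task 1, worker 3–task 5, worker 4–task 7, worker 5–task 3, worker 6–task 2, worker 7–task 6, worker 8–task 4, worker 9–task 8 is a matching of size 9, and a cover must include an endpoint of each of these disjoint edges (König's theorem).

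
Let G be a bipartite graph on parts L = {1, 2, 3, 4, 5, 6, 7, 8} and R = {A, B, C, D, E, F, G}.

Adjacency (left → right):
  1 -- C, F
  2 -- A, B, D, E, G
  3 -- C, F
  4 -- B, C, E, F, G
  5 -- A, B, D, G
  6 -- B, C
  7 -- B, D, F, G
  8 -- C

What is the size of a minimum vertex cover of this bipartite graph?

{2, 4, 5, 6, 7, C, F} is a vertex cover of size 7: every edge has an endpoint in this set.
No smaller cover exists because 1–C, 2–A, 3–F, 4–E, 5–G, 6–B, 7–D is a matching of size 7, and a cover must include an endpoint of each of these disjoint edges (König's theorem).

7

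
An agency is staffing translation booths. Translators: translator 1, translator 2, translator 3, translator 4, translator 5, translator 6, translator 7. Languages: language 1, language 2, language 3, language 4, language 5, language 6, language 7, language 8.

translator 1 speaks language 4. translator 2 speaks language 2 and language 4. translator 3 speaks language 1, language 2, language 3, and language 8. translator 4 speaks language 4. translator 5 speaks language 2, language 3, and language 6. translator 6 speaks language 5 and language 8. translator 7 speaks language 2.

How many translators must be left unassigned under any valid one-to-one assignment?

One maximum matching: translator 1-language 4, translator 2-language 2, translator 3-language 1, translator 5-language 6, translator 6-language 8.
The set {translator 1, translator 2, translator 4, translator 7} has only 2 neighbours ({language 2, language 4}), so by Hall's theorem at most 5 of the 7 translators can be matched.
That matches 5 of the 7, leaving 2 unmatched; no matching can do better.

2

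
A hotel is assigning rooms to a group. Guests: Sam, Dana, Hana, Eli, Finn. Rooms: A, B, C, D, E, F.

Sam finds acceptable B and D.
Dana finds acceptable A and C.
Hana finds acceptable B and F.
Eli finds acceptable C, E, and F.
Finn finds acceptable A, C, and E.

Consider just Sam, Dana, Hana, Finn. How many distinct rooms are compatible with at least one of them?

The union of neighbours of {Sam, Dana, Hana, Finn} is {A, B, C, D, E, F}, which has 6 elements.
Since |N(S)| = 6 ≥ |S| = 4, Hall's condition holds for this subset.

6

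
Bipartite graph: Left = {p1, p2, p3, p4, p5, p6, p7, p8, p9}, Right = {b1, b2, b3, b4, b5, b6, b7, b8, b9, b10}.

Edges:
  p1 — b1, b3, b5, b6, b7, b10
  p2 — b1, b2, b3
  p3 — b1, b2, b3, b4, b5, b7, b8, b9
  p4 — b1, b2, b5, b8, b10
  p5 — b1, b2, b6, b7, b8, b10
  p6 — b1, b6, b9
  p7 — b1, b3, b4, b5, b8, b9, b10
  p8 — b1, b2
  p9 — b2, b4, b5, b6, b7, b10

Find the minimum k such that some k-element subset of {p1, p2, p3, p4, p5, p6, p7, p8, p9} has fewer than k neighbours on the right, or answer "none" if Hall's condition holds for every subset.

none

A matching saturating every left vertex exists, for instance p1→b1, p2→b3, p3→b8, p4→b10, p5→b6, p6→b9, p7→b5, p8→b2, p9→b7.
By Hall's marriage theorem, this means |N(S)| ≥ |S| for every subset S, so no violating subset exists.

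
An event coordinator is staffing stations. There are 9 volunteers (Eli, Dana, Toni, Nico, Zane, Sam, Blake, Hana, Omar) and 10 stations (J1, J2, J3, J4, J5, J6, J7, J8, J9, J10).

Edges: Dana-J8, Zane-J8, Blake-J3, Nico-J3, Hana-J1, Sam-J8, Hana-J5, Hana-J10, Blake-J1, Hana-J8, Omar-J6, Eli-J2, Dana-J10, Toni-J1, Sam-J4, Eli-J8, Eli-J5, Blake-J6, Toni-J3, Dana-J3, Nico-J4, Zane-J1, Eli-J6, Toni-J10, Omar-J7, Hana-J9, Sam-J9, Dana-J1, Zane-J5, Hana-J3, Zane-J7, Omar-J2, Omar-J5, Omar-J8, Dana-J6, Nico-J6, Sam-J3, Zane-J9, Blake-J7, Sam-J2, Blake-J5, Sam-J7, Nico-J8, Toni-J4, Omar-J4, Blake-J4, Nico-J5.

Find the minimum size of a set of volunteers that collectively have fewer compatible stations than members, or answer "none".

none

A matching saturating every volunteer exists, for instance Eli→J5, Dana→J1, Toni→J3, Nico→J8, Zane→J9, Sam→J2, Blake→J7, Hana→J10, Omar→J6.
By Hall's marriage theorem, this means |N(S)| ≥ |S| for every subset S, so no violating subset exists.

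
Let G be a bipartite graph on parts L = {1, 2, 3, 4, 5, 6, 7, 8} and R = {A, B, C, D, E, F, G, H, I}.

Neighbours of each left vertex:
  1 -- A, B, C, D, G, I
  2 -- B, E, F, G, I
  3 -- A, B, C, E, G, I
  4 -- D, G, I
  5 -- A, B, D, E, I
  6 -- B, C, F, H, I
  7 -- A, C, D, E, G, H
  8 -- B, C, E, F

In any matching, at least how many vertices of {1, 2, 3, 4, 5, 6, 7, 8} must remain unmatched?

0

A valid assignment of size 8: 1→C, 2→G, 3→E, 4→I, 5→D, 6→H, 7→A, 8→B.
All 8 left vertices are matched, so no larger matching exists.
That matches 8 of the 8, leaving 0 unmatched; no matching can do better.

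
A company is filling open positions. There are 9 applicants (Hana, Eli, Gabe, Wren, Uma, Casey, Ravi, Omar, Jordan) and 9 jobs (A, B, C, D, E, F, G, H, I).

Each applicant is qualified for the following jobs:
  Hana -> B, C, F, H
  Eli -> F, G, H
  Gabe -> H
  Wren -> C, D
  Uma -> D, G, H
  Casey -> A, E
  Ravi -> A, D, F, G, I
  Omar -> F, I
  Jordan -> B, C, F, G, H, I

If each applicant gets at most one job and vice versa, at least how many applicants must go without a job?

A valid assignment of size 9: Hana-B, Eli-F, Gabe-H, Wren-C, Uma-D, Casey-E, Ravi-A, Omar-I, Jordan-G.
This saturates every applicant, so 9 is the maximum.
That matches 9 of the 9, leaving 0 unmatched; no matching can do better.

0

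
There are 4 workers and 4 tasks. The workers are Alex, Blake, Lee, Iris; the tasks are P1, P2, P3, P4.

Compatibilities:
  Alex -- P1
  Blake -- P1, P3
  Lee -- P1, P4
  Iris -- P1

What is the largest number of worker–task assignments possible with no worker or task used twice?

3

A valid assignment of size 3: Alex→P1, Blake→P3, Lee→P4.
The set {Alex, Iris} has only 1 neighbour ({P1}), so by Hall's theorem at most 3 of the 4 workers can be matched.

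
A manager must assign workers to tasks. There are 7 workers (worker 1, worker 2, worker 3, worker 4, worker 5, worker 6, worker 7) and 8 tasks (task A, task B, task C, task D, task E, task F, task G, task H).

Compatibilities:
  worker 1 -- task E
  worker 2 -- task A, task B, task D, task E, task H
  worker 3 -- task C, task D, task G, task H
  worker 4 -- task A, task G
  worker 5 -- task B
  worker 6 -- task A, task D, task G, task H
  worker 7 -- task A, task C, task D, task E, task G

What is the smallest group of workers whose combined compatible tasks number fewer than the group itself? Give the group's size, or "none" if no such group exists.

none

A matching saturating every worker exists, for instance worker 1→task E, worker 2→task H, worker 3→task C, worker 4→task G, worker 5→task B, worker 6→task D, worker 7→task A.
By Hall's marriage theorem, this means |N(S)| ≥ |S| for every subset S, so no violating subset exists.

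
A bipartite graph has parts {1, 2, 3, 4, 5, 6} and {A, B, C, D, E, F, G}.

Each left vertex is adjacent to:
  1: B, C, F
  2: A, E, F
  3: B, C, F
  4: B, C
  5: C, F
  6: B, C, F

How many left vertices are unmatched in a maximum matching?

One maximum matching: 1→C, 2→E, 3→F, 4→B.
The set {1, 3, 4, 5, 6} has only 3 neighbours ({B, C, F}), so by Hall's theorem at most 4 of the 6 left vertices can be matched.
That matches 4 of the 6, leaving 2 unmatched; no matching can do better.

2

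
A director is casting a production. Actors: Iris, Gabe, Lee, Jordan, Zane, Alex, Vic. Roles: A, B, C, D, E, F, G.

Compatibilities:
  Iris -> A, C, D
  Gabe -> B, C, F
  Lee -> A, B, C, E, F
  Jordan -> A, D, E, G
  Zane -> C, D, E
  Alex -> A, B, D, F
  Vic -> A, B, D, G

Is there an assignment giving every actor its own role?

Yes

For example, pair Iris→D, Gabe→C, Lee→A, Jordan→G, Zane→E, Alex→F, Vic→B.
Every actor is matched, so this is a perfect matching.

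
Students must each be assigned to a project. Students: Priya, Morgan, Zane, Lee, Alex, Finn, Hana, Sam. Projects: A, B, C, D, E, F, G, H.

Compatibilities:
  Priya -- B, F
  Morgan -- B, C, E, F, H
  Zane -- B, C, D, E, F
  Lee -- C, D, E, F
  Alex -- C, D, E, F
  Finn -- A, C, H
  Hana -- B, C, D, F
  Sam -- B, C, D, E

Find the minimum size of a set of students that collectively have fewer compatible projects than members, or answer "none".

Take S = {Priya, Zane, Lee, Alex, Hana, Sam}. Its neighbourhood is {B, C, D, E, F}, so |N(S)| = 5 < |S| = 6.
Every subset of size less than 6 has at least as many neighbours as members, so 6 is the minimum.

6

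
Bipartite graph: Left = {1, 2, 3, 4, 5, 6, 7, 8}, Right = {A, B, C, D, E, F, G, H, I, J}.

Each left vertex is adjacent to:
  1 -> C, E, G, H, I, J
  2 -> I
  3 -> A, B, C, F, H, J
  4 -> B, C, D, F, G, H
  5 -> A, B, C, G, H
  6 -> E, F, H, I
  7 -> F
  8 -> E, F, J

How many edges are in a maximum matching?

8

One maximum matching: 1→J, 2→I, 3→A, 4→B, 5→G, 6→H, 7→F, 8→E.
This saturates every left vertex, so 8 is the maximum.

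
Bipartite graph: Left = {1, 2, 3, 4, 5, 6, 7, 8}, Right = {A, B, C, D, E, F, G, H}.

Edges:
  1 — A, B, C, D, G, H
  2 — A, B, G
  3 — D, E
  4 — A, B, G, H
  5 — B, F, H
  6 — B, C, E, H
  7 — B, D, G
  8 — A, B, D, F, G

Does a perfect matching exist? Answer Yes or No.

A valid assignment of size 8: 1–H, 2–A, 3–E, 4–B, 5–F, 6–C, 7–D, 8–G.
All 8 left vertices are covered.

Yes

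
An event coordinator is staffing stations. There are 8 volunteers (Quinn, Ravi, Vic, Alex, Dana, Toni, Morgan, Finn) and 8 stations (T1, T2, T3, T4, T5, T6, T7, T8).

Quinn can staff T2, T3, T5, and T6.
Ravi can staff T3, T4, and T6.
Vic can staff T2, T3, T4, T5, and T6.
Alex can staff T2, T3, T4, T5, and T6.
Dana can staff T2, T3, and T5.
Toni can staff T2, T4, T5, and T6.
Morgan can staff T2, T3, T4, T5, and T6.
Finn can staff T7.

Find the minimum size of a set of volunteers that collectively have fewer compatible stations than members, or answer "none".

6

Take S = {Quinn, Ravi, Vic, Alex, Dana, Toni}. Its neighbourhood is {T2, T3, T4, T5, T6}, so |N(S)| = 5 < |S| = 6.
Every subset of size less than 6 has at least as many neighbours as members, so 6 is the minimum.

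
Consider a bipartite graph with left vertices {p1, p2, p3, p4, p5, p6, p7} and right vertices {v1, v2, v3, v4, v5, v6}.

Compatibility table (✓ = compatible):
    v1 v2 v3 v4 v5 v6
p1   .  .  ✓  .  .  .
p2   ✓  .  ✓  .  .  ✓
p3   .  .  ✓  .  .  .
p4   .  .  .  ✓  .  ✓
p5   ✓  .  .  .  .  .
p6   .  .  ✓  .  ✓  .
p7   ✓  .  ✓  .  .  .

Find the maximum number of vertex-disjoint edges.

For example, pair p1-v3, p2-v6, p4-v4, p5-v1, p6-v5.
The set {p1, p3, p5, p7} has only 2 neighbours ({v1, v3}), so by Hall's theorem at most 5 of the 7 left vertices can be matched.

5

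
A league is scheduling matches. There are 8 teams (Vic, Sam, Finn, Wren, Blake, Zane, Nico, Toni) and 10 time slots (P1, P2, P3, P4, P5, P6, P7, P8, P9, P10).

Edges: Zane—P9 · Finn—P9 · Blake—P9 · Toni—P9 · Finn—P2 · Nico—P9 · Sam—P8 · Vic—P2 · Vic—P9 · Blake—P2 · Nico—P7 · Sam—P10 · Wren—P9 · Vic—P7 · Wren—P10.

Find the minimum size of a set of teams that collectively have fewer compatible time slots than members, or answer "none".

Take S = {Zane, Toni}. Its neighbourhood is {P9}, so |N(S)| = 1 < |S| = 2.
No single vertex violates Hall's condition since each has at least one neighbour, so 2 is the minimum.

2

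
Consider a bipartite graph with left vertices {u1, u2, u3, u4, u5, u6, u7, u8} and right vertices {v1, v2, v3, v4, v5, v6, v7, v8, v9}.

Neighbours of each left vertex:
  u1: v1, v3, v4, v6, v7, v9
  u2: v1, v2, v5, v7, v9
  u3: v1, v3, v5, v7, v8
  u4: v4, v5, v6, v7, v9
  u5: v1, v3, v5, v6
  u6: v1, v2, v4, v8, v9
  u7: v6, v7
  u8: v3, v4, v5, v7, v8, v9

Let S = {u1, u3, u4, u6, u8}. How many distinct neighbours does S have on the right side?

The union of neighbours of {u1, u3, u4, u6, u8} is {v1, v2, v3, v4, v5, v6, v7, v8, v9}, which has 9 elements.
Since |N(S)| = 9 ≥ |S| = 5, Hall's condition holds for this subset.

9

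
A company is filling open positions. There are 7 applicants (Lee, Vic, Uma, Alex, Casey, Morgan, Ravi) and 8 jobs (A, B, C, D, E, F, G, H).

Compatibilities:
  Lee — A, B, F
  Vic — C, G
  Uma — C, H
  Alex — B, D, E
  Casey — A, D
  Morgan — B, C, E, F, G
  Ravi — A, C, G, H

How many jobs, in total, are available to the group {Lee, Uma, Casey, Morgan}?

8

The union of neighbours of {Lee, Uma, Casey, Morgan} is {A, B, C, D, E, F, G, H}, which has 8 elements.
Since |N(S)| = 8 ≥ |S| = 4, Hall's condition holds for this subset.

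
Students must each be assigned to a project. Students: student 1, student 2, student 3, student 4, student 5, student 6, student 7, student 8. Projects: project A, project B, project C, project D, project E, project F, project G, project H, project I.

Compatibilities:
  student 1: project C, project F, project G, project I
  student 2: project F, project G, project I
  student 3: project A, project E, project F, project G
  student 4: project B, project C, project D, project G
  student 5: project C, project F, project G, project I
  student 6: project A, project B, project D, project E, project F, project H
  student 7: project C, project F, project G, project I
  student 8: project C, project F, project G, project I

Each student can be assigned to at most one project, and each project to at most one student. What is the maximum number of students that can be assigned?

A valid assignment of size 7: student 1-project G, student 2-project F, student 3-project E, student 4-project B, student 5-project C, student 6-project H, student 7-project I.
The set {student 1, student 2, student 5, student 7, student 8} has only 4 neighbours ({project C, project F, project G, project I}), so by Hall's theorem at most 7 of the 8 students can be matched.

7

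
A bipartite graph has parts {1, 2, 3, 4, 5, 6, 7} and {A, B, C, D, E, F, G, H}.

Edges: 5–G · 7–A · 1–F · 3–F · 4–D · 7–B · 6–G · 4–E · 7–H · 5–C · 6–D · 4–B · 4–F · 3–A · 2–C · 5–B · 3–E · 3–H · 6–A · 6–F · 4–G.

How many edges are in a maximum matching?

7

A valid assignment of size 7: 1-F, 2-C, 3-H, 4-E, 5-G, 6-D, 7-B.
All 7 left vertices are matched, so no larger matching exists.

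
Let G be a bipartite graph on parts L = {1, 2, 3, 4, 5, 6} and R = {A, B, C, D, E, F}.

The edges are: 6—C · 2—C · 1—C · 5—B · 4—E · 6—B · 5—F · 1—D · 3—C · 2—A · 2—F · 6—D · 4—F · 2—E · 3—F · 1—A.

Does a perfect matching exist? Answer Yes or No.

Yes

One maximum matching: 1-D, 2-A, 3-C, 4-E, 5-F, 6-B.
All 6 left vertices are covered.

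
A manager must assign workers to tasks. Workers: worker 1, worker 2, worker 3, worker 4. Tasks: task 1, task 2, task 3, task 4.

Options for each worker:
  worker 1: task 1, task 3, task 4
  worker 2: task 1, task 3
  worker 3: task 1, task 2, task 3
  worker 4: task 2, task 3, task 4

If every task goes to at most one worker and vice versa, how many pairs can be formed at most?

One maximum matching: worker 1→task 4, worker 2→task 3, worker 3→task 1, worker 4→task 2.
All 4 workers are matched, so no larger matching exists.

4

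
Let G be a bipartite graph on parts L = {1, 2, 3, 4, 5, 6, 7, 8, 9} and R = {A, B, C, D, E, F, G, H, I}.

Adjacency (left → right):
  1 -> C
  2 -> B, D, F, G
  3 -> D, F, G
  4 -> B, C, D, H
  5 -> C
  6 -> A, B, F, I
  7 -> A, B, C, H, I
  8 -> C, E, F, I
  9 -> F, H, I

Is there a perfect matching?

The set {1, 5} has only 1 neighbour ({C}), so by Hall's theorem at most 8 of the 9 left vertices can be matched.
Hence no matching covers every left vertex.

No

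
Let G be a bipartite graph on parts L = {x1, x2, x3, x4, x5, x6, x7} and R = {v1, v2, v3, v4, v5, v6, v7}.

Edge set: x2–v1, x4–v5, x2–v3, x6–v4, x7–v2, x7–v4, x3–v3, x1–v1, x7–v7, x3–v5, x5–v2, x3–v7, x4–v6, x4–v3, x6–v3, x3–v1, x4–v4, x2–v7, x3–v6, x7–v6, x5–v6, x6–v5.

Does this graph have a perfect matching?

For example, pair x1–v1, x2–v7, x3–v5, x4–v4, x5–v6, x6–v3, x7–v2.
Every left vertex is matched, so this is a perfect matching.

Yes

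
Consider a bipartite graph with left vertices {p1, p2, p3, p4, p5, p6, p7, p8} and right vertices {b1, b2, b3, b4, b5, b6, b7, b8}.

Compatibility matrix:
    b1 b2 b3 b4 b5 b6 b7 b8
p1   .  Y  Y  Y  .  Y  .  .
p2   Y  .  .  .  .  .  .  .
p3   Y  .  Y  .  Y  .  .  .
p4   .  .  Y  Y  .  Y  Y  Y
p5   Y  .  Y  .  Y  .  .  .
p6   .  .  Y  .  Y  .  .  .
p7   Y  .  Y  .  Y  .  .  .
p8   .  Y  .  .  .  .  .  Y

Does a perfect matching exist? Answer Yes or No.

The set {p2, p3, p5, p6, p7} has only 3 neighbours ({b1, b3, b5}), so by Hall's theorem at most 6 of the 8 left vertices can be matched.
Hence no matching covers every left vertex.

No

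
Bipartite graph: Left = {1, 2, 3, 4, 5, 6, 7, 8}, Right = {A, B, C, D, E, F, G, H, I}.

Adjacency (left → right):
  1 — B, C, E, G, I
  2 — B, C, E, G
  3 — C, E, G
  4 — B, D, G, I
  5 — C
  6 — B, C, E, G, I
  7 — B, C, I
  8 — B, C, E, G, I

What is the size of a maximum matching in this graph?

A valid assignment of size 6: 1–I, 2–B, 3–E, 4–D, 5–C, 6–G.
The set {1, 2, 3, 5, 6, 7, 8} has only 5 neighbours ({B, C, E, G, I}), so by Hall's theorem at most 6 of the 8 left vertices can be matched.

6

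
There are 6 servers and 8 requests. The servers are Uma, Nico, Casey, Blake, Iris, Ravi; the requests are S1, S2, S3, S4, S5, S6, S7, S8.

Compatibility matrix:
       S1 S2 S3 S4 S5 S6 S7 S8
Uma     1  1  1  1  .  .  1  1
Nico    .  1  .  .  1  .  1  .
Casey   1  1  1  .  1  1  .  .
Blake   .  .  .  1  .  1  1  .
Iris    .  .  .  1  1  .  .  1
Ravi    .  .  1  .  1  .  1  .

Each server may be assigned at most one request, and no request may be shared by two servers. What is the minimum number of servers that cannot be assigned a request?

0

One maximum matching: Uma→S3, Nico→S2, Casey→S6, Blake→S4, Iris→S8, Ravi→S7.
All 6 servers are matched, so no larger matching exists.
That matches 6 of the 6, leaving 0 unmatched; no matching can do better.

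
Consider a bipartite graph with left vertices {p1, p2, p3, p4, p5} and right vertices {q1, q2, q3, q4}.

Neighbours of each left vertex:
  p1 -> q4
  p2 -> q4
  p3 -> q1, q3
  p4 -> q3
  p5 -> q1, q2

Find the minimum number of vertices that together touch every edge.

The 4 edges p1–q4, p3–q1, p4–q3, p5–q2 form a matching, so any vertex cover needs at least 4 vertices (one per matched edge).
Conversely {p3, p4, p5, q4} meets every edge and has exactly 4 vertices, so 4 is optimal.

4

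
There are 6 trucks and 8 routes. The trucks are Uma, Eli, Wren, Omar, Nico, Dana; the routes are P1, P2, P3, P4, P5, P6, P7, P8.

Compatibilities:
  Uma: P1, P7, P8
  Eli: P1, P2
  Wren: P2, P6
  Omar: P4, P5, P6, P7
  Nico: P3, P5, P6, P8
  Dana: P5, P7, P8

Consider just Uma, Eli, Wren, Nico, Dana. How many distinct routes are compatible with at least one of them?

The union of neighbours of {Uma, Eli, Wren, Nico, Dana} is {P1, P2, P3, P5, P6, P7, P8}, which has 7 elements.
Since |N(S)| = 7 ≥ |S| = 5, Hall's condition holds for this subset.

7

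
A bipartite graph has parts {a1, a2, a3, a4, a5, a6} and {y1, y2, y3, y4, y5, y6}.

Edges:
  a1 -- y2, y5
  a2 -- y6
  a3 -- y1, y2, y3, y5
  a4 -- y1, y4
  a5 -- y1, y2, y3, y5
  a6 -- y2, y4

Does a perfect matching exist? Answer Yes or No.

One maximum matching: a1→y5, a2→y6, a3→y1, a4→y4, a5→y3, a6→y2.
Every left vertex is matched, so this is a perfect matching.

Yes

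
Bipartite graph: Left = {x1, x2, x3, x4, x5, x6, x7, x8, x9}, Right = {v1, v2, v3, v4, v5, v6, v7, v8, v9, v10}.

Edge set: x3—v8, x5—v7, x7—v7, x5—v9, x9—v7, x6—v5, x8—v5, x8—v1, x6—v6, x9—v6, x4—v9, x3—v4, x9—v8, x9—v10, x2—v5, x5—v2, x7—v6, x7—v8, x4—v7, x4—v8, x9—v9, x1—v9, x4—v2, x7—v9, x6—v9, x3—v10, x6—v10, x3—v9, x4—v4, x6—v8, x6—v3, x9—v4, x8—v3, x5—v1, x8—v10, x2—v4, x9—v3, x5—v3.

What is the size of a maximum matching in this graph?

9

For example, pair x1-v9, x2-v5, x3-v4, x4-v8, x5-v2, x6-v3, x7-v6, x8-v1, x9-v10.
All 9 left vertices are matched, so no larger matching exists.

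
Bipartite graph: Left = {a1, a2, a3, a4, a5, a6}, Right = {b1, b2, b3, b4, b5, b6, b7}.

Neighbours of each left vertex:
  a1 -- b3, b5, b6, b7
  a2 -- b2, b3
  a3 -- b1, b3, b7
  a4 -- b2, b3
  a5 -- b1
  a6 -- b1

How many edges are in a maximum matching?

For example, pair a1-b6, a2-b2, a3-b7, a4-b3, a5-b1.
The set {a5, a6} has only 1 neighbour ({b1}), so by Hall's theorem at most 5 of the 6 left vertices can be matched.

5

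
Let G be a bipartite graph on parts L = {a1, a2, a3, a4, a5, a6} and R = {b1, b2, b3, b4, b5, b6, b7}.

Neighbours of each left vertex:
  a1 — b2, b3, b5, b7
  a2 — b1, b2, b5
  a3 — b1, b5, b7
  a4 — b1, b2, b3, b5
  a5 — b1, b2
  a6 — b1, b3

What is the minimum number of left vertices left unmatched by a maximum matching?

1

For example, pair a1-b3, a2-b5, a3-b7, a4-b1, a5-b2.
The set {a1, a2, a3, a4, a5, a6} has only 5 neighbours ({b1, b2, b3, b5, b7}), so by Hall's theorem at most 5 of the 6 left vertices can be matched.
That matches 5 of the 6, leaving 1 unmatched; no matching can do better.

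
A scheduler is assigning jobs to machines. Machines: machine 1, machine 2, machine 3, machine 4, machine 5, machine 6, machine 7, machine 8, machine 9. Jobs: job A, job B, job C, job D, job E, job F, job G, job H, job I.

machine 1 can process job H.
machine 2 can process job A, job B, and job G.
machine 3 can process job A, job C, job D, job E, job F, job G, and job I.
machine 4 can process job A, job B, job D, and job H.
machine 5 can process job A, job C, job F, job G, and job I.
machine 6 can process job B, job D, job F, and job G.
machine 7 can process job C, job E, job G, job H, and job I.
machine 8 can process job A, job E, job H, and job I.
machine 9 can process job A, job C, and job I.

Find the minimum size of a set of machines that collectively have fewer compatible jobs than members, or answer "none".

none

A matching saturating every machine exists, for instance machine 1→job H, machine 2→job B, machine 3→job E, machine 4→job D, machine 5→job C, machine 6→job F, machine 7→job G, machine 8→job I, machine 9→job A.
By Hall's marriage theorem, this means |N(S)| ≥ |S| for every subset S, so no violating subset exists.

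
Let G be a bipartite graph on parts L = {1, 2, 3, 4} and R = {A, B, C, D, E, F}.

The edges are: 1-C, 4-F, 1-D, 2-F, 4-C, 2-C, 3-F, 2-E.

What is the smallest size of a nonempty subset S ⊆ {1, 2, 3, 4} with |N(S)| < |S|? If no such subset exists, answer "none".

none

A matching saturating every left vertex exists, for instance 1→D, 2→E, 3→F, 4→C.
By Hall's marriage theorem, this means |N(S)| ≥ |S| for every subset S, so no violating subset exists.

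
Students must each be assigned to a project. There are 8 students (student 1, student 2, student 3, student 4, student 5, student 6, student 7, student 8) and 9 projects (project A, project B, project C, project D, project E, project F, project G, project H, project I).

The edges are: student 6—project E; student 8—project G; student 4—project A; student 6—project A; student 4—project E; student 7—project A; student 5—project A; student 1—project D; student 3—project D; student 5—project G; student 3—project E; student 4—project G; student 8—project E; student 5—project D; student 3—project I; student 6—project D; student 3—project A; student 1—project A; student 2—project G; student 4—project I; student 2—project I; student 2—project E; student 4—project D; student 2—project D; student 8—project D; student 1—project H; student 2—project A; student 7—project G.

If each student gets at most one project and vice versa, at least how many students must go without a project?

2

For example, pair student 1–project H, student 2–project G, student 3–project I, student 4–project A, student 5–project D, student 6–project E.
The set {student 2, student 3, student 4, student 5, student 6, student 7, student 8} has only 5 neighbours ({project A, project D, project E, project G, project I}), so by Hall's theorem at most 6 of the 8 students can be matched.
That matches 6 of the 8, leaving 2 unmatched; no matching can do better.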